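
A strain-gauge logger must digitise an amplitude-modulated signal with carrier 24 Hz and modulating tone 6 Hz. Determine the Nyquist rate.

60 Hz

AM sidebands sit at fc ± fm = 18 Hz and 30 Hz.
Highest-frequency component: 30 Hz.
Nyquist rate = 2 × 30 Hz = 60 Hz.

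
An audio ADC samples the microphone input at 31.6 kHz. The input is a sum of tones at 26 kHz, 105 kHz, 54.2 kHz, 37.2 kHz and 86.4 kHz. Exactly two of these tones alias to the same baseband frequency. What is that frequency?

fs/2 = 15.8 kHz.
26 kHz > fs/2 = 15.8 kHz, folds to fs − 26 kHz = 5.6 kHz.
105 kHz mod fs = 10.2 kHz.
10.2 kHz ≤ fs/2 = 15.8 kHz, appears at 10.2 kHz.
54.2 kHz mod fs = 22.6 kHz.
22.6 kHz > fs/2 = 15.8 kHz, folds to fs − 22.6 kHz = 9 kHz.
37.2 kHz mod fs = 5.6 kHz.
5.6 kHz ≤ fs/2 = 15.8 kHz, appears at 5.6 kHz.
86.4 kHz mod fs = 23.2 kHz.
23.2 kHz > fs/2 = 15.8 kHz, folds to fs − 23.2 kHz = 8.4 kHz.
26 kHz and 37.2 kHz both map to 5.6 kHz.

5.6 kHz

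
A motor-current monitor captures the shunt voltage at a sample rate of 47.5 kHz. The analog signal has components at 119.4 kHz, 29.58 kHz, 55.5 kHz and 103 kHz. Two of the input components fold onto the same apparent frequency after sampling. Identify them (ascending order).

fs/2 = 23.75 kHz.
119.4 kHz mod fs = 24.4 kHz.
24.4 kHz > fs/2 = 23.75 kHz, folds to fs − 24.4 kHz = 23.1 kHz.
29.58 kHz > fs/2 = 23.75 kHz, folds to fs − 29.58 kHz = 17.92 kHz.
55.5 kHz mod fs = 8 kHz.
8 kHz ≤ fs/2 = 23.75 kHz, appears at 8 kHz.
103 kHz mod fs = 8 kHz.
8 kHz ≤ fs/2 = 23.75 kHz, appears at 8 kHz.
55.5 kHz and 103 kHz both map to 8 kHz.

55.5 kHz, 103 kHz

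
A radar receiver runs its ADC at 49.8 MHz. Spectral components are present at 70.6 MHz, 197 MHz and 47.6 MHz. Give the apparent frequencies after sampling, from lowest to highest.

fs/2 = 24.9 MHz.
70.6 MHz mod fs = 20.8 MHz.
20.8 MHz ≤ fs/2 = 24.9 MHz, appears at 20.8 MHz.
197 MHz mod fs = 47.6 MHz.
47.6 MHz > fs/2 = 24.9 MHz, folds to fs − 47.6 MHz = 2.2 MHz.
47.6 MHz > fs/2 = 24.9 MHz, folds to fs − 47.6 MHz = 2.2 MHz.
Distinct values: {2.2 MHz, 20.8 MHz}.

2.2 MHz, 20.8 MHz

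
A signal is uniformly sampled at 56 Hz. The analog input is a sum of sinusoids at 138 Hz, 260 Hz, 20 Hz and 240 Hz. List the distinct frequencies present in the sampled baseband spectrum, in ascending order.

16 Hz, 20 Hz, 26 Hz

fs/2 = 28 Hz.
138 Hz mod fs = 26 Hz.
26 Hz ≤ fs/2 = 28 Hz, appears at 26 Hz.
260 Hz mod fs = 36 Hz.
36 Hz > fs/2 = 28 Hz, folds to fs − 36 Hz = 20 Hz.
20 Hz ≤ fs/2 = 28 Hz, passes unchanged.
240 Hz mod fs = 16 Hz.
16 Hz ≤ fs/2 = 28 Hz, appears at 16 Hz.
Distinct values: {16 Hz, 20 Hz, 26 Hz}.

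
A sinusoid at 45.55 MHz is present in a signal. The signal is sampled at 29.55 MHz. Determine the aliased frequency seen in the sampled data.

45.55 MHz mod fs = 16 MHz.
16 MHz > fs/2 = 14.775 MHz, folds to fs − 16 MHz = 13.55 MHz.

13.55 MHz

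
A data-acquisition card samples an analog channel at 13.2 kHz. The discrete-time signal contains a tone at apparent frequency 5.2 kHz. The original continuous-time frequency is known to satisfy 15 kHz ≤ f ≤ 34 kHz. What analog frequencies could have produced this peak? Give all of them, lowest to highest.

Frequencies that alias to 5.2 kHz are k·fs ± 5.2 kHz for integer k ≥ 0.
k=0: 5.2 kHz.
k=1: 8 kHz, 18.4 kHz.
k=2: 21.2 kHz, 31.6 kHz.
k=3: 34.4 kHz, 44.8 kHz.
Within [15 kHz, 34 kHz]: 18.4 kHz, 21.2 kHz, 31.6 kHz.

18.4 kHz, 21.2 kHz, 31.6 kHz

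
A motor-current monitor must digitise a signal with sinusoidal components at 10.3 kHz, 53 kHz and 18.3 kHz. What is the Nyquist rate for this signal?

106 kHz

Highest-frequency component: 53 kHz.
Nyquist rate = 2 × 53 kHz = 106 kHz.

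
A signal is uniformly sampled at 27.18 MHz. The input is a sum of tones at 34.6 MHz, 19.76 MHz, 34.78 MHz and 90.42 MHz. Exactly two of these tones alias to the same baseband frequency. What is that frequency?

fs/2 = 13.59 MHz.
34.6 MHz mod fs = 7.42 MHz.
7.42 MHz ≤ fs/2 = 13.59 MHz, appears at 7.42 MHz.
19.76 MHz > fs/2 = 13.59 MHz, folds to fs − 19.76 MHz = 7.42 MHz.
34.78 MHz mod fs = 7.6 MHz.
7.6 MHz ≤ fs/2 = 13.59 MHz, appears at 7.6 MHz.
90.42 MHz mod fs = 8.88 MHz.
8.88 MHz ≤ fs/2 = 13.59 MHz, appears at 8.88 MHz.
19.76 MHz and 34.6 MHz both map to 7.42 MHz.

7.42 MHz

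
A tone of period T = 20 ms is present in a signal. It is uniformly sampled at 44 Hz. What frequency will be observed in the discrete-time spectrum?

T = 20 ms → f = 1/T = 50 Hz.
50 Hz mod fs = 6 Hz.
6 Hz ≤ fs/2 = 22 Hz, appears at 6 Hz.

6 Hz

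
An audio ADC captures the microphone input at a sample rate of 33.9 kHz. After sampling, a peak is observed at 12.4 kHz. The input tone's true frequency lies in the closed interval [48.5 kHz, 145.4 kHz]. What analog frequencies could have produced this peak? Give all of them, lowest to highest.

Frequencies that alias to 12.4 kHz are k·fs ± 12.4 kHz for integer k ≥ 0.
k=0: 12.4 kHz.
k=1: 21.5 kHz, 46.3 kHz.
k=2: 55.4 kHz, 80.2 kHz.
k=3: 89.3 kHz, 114.1 kHz.
k=4: 123.2 kHz, 148 kHz.
k=5: 157.1 kHz, 181.9 kHz.
Within [48.5 kHz, 145.4 kHz]: 55.4 kHz, 80.2 kHz, 89.3 kHz, 114.1 kHz, 123.2 kHz.

55.4 kHz, 80.2 kHz, 89.3 kHz, 114.1 kHz, 123.2 kHz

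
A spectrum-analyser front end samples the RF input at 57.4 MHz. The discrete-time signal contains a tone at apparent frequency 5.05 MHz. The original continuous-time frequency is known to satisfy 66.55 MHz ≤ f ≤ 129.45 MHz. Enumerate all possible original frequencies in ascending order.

Frequencies that alias to 5.05 MHz are k·fs ± 5.05 MHz for integer k ≥ 0.
k=0: 5.05 MHz.
k=1: 52.35 MHz, 62.45 MHz.
k=2: 109.75 MHz, 119.85 MHz.
k=3: 167.15 MHz, 177.25 MHz.
Within [66.55 MHz, 129.45 MHz]: 109.75 MHz, 119.85 MHz.

109.75 MHz, 119.85 MHz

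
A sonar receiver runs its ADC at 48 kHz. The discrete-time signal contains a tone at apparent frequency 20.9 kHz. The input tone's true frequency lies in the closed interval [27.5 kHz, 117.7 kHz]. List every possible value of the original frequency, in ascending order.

68.9 kHz, 75.1 kHz, 116.9 kHz

Frequencies that alias to 20.9 kHz are k·fs ± 20.9 kHz for integer k ≥ 0.
k=0: 20.9 kHz.
k=1: 27.1 kHz, 68.9 kHz.
k=2: 75.1 kHz, 116.9 kHz.
k=3: 123.1 kHz, 164.9 kHz.
Within [27.5 kHz, 117.7 kHz]: 68.9 kHz, 75.1 kHz, 116.9 kHz.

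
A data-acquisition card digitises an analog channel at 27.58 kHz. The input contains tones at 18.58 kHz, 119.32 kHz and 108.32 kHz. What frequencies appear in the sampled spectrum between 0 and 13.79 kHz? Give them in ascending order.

2 kHz, 9 kHz

fs/2 = 13.79 kHz.
18.58 kHz > fs/2 = 13.79 kHz, folds to fs − 18.58 kHz = 9 kHz.
119.32 kHz mod fs = 9 kHz.
9 kHz ≤ fs/2 = 13.79 kHz, appears at 9 kHz.
108.32 kHz mod fs = 25.58 kHz.
25.58 kHz > fs/2 = 13.79 kHz, folds to fs − 25.58 kHz = 2 kHz.
Distinct values: {2 kHz, 9 kHz}.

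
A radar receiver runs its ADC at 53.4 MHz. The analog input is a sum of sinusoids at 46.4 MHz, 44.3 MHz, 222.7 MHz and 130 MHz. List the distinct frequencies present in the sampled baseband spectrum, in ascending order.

fs/2 = 26.7 MHz.
46.4 MHz > fs/2 = 26.7 MHz, folds to fs − 46.4 MHz = 7 MHz.
44.3 MHz > fs/2 = 26.7 MHz, folds to fs − 44.3 MHz = 9.1 MHz.
222.7 MHz mod fs = 9.1 MHz.
9.1 MHz ≤ fs/2 = 26.7 MHz, appears at 9.1 MHz.
130 MHz mod fs = 23.2 MHz.
23.2 MHz ≤ fs/2 = 26.7 MHz, appears at 23.2 MHz.
Distinct values: {7 MHz, 9.1 MHz, 23.2 MHz}.

7 MHz, 9.1 MHz, 23.2 MHz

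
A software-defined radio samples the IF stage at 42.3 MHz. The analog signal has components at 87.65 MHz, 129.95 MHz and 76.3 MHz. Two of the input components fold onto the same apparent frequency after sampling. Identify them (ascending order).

fs/2 = 21.15 MHz.
87.65 MHz mod fs = 3.05 MHz.
3.05 MHz ≤ fs/2 = 21.15 MHz, appears at 3.05 MHz.
129.95 MHz mod fs = 3.05 MHz.
3.05 MHz ≤ fs/2 = 21.15 MHz, appears at 3.05 MHz.
76.3 MHz mod fs = 34 MHz.
34 MHz > fs/2 = 21.15 MHz, folds to fs − 34 MHz = 8.3 MHz.
87.65 MHz and 129.95 MHz both map to 3.05 MHz.

87.65 MHz, 129.95 MHz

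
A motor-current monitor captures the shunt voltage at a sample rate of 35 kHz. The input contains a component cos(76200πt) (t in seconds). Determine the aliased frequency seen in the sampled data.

3.1 kHz

ω = 76200π rad/s → f = ω/(2π) = 38100 Hz = 38.1 kHz.
38.1 kHz mod fs = 3.1 kHz.
3.1 kHz ≤ fs/2 = 17.5 kHz, appears at 3.1 kHz.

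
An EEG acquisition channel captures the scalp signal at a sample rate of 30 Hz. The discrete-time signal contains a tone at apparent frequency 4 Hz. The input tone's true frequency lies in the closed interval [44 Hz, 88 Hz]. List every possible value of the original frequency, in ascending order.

Frequencies that alias to 4 Hz are k·fs ± 4 Hz for integer k ≥ 0.
k=0: 4 Hz.
k=1: 26 Hz, 34 Hz.
k=2: 56 Hz, 64 Hz.
k=3: 86 Hz, 94 Hz.
k=4: 116 Hz, 124 Hz.
Within [44 Hz, 88 Hz]: 56 Hz, 64 Hz, 86 Hz.

56 Hz, 64 Hz, 86 Hz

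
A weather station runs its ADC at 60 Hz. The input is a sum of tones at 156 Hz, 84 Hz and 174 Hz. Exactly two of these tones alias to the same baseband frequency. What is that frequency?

fs/2 = 30 Hz.
156 Hz mod fs = 36 Hz.
36 Hz > fs/2 = 30 Hz, folds to fs − 36 Hz = 24 Hz.
84 Hz mod fs = 24 Hz.
24 Hz ≤ fs/2 = 30 Hz, appears at 24 Hz.
174 Hz mod fs = 54 Hz.
54 Hz > fs/2 = 30 Hz, folds to fs − 54 Hz = 6 Hz.
84 Hz and 156 Hz both map to 24 Hz.

24 Hz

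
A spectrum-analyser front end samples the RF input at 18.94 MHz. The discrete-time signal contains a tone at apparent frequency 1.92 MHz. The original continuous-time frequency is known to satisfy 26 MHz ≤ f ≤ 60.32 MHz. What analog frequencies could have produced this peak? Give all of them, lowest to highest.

Frequencies that alias to 1.92 MHz are k·fs ± 1.92 MHz for integer k ≥ 0.
k=0: 1.92 MHz.
k=1: 17.02 MHz, 20.86 MHz.
k=2: 35.96 MHz, 39.8 MHz.
k=3: 54.9 MHz, 58.74 MHz.
k=4: 73.84 MHz, 77.68 MHz.
Within [26 MHz, 60.32 MHz]: 35.96 MHz, 39.8 MHz, 54.9 MHz, 58.74 MHz.

35.96 MHz, 39.8 MHz, 54.9 MHz, 58.74 MHz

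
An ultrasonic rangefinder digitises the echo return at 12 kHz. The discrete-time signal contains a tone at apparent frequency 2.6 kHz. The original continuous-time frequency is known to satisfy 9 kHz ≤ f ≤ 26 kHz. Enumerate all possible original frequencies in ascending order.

9.4 kHz, 14.6 kHz, 21.4 kHz

Frequencies that alias to 2.6 kHz are k·fs ± 2.6 kHz for integer k ≥ 0.
k=0: 2.6 kHz.
k=1: 9.4 kHz, 14.6 kHz.
k=2: 21.4 kHz, 26.6 kHz.
k=3: 33.4 kHz, 38.6 kHz.
Within [9 kHz, 26 kHz]: 9.4 kHz, 14.6 kHz, 21.4 kHz.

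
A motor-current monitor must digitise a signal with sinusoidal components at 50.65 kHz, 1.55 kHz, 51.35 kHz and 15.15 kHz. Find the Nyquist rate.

102.7 kHz

Highest-frequency component: 51.35 kHz.
Nyquist rate = 2 × 51.35 kHz = 102.7 kHz.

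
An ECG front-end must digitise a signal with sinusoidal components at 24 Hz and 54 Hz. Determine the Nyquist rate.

108 Hz

Highest-frequency component: 54 Hz.
Nyquist rate = 2 × 54 Hz = 108 Hz.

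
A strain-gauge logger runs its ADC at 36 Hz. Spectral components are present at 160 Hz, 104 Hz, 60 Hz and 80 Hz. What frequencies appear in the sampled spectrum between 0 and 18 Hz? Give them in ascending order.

fs/2 = 18 Hz.
160 Hz mod fs = 16 Hz.
16 Hz ≤ fs/2 = 18 Hz, appears at 16 Hz.
104 Hz mod fs = 32 Hz.
32 Hz > fs/2 = 18 Hz, folds to fs − 32 Hz = 4 Hz.
60 Hz mod fs = 24 Hz.
24 Hz > fs/2 = 18 Hz, folds to fs − 24 Hz = 12 Hz.
80 Hz mod fs = 8 Hz.
8 Hz ≤ fs/2 = 18 Hz, appears at 8 Hz.
Distinct values: {4 Hz, 8 Hz, 12 Hz, 16 Hz}.

4 Hz, 8 Hz, 12 Hz, 16 Hz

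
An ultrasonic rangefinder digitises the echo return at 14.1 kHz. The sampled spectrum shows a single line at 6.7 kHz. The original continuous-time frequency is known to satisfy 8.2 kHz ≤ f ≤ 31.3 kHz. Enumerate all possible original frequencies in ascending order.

20.8 kHz, 21.5 kHz

Frequencies that alias to 6.7 kHz are k·fs ± 6.7 kHz for integer k ≥ 0.
k=0: 6.7 kHz.
k=1: 7.4 kHz, 20.8 kHz.
k=2: 21.5 kHz, 34.9 kHz.
k=3: 35.6 kHz, 49 kHz.
Within [8.2 kHz, 31.3 kHz]: 20.8 kHz, 21.5 kHz.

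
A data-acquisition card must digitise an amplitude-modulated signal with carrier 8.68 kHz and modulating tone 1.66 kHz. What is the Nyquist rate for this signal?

20.68 kHz

AM sidebands sit at fc ± fm = 7.02 kHz and 10.34 kHz.
Highest-frequency component: 10.34 kHz.
Nyquist rate = 2 × 10.34 kHz = 20.68 kHz.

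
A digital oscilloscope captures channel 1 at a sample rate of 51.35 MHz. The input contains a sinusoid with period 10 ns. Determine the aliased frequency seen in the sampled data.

2.7 MHz

T = 10 ns → f = 1/T = 100 MHz.
100 MHz mod fs = 48.65 MHz.
48.65 MHz > fs/2 = 25.675 MHz, folds to fs − 48.65 MHz = 2.7 MHz.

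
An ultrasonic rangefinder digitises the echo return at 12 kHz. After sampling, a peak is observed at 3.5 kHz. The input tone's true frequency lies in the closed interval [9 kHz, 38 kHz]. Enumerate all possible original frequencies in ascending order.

15.5 kHz, 20.5 kHz, 27.5 kHz, 32.5 kHz

Frequencies that alias to 3.5 kHz are k·fs ± 3.5 kHz for integer k ≥ 0.
k=0: 3.5 kHz.
k=1: 8.5 kHz, 15.5 kHz.
k=2: 20.5 kHz, 27.5 kHz.
k=3: 32.5 kHz, 39.5 kHz.
k=4: 44.5 kHz, 51.5 kHz.
Within [9 kHz, 38 kHz]: 15.5 kHz, 20.5 kHz, 27.5 kHz, 32.5 kHz.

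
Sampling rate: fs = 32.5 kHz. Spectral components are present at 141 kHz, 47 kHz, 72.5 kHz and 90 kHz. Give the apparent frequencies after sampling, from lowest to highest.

fs/2 = 16.25 kHz.
141 kHz mod fs = 11 kHz.
11 kHz ≤ fs/2 = 16.25 kHz, appears at 11 kHz.
47 kHz mod fs = 14.5 kHz.
14.5 kHz ≤ fs/2 = 16.25 kHz, appears at 14.5 kHz.
72.5 kHz mod fs = 7.5 kHz.
7.5 kHz ≤ fs/2 = 16.25 kHz, appears at 7.5 kHz.
90 kHz mod fs = 25 kHz.
25 kHz > fs/2 = 16.25 kHz, folds to fs − 25 kHz = 7.5 kHz.
Distinct values: {7.5 kHz, 11 kHz, 14.5 kHz}.

7.5 kHz, 11 kHz, 14.5 kHz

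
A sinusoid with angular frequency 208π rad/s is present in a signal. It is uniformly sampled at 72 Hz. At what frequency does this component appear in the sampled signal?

32 Hz

ω = 208π rad/s → f = ω/(2π) = 104 Hz.
104 Hz mod fs = 32 Hz.
32 Hz ≤ fs/2 = 36 Hz, appears at 32 Hz.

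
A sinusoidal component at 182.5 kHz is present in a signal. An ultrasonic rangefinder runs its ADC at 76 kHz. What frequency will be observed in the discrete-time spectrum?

30.5 kHz

182.5 kHz mod fs = 30.5 kHz.
30.5 kHz ≤ fs/2 = 38 kHz, appears at 30.5 kHz.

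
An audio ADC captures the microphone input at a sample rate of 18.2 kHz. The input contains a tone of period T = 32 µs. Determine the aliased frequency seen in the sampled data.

5.15 kHz

T = 32 µs → f = 1/T = 31.25 kHz.
31.25 kHz mod fs = 13.05 kHz.
13.05 kHz > fs/2 = 9.1 kHz, folds to fs − 13.05 kHz = 5.15 kHz.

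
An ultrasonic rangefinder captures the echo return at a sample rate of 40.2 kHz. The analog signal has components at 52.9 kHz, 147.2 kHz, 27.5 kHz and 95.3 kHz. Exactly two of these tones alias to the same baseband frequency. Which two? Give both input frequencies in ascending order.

27.5 kHz, 52.9 kHz

fs/2 = 20.1 kHz.
52.9 kHz mod fs = 12.7 kHz.
12.7 kHz ≤ fs/2 = 20.1 kHz, appears at 12.7 kHz.
147.2 kHz mod fs = 26.6 kHz.
26.6 kHz > fs/2 = 20.1 kHz, folds to fs − 26.6 kHz = 13.6 kHz.
27.5 kHz > fs/2 = 20.1 kHz, folds to fs − 27.5 kHz = 12.7 kHz.
95.3 kHz mod fs = 14.9 kHz.
14.9 kHz ≤ fs/2 = 20.1 kHz, appears at 14.9 kHz.
27.5 kHz and 52.9 kHz both map to 12.7 kHz.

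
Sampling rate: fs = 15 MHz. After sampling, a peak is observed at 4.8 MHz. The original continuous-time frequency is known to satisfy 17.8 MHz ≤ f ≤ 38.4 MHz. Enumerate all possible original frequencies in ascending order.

Frequencies that alias to 4.8 MHz are k·fs ± 4.8 MHz for integer k ≥ 0.
k=0: 4.8 MHz.
k=1: 10.2 MHz, 19.8 MHz.
k=2: 25.2 MHz, 34.8 MHz.
k=3: 40.2 MHz, 49.8 MHz.
Within [17.8 MHz, 38.4 MHz]: 19.8 MHz, 25.2 MHz, 34.8 MHz.

19.8 MHz, 25.2 MHz, 34.8 MHz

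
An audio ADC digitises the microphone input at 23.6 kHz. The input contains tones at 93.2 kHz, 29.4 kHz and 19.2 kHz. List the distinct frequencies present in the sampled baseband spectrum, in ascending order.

fs/2 = 11.8 kHz.
93.2 kHz mod fs = 22.4 kHz.
22.4 kHz > fs/2 = 11.8 kHz, folds to fs − 22.4 kHz = 1.2 kHz.
29.4 kHz mod fs = 5.8 kHz.
5.8 kHz ≤ fs/2 = 11.8 kHz, appears at 5.8 kHz.
19.2 kHz > fs/2 = 11.8 kHz, folds to fs − 19.2 kHz = 4.4 kHz.
Distinct values: {1.2 kHz, 4.4 kHz, 5.8 kHz}.

1.2 kHz, 4.4 kHz, 5.8 kHz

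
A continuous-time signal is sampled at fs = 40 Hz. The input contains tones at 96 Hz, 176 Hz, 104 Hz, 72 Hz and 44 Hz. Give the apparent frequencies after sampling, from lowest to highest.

fs/2 = 20 Hz.
96 Hz mod fs = 16 Hz.
16 Hz ≤ fs/2 = 20 Hz, appears at 16 Hz.
176 Hz mod fs = 16 Hz.
16 Hz ≤ fs/2 = 20 Hz, appears at 16 Hz.
104 Hz mod fs = 24 Hz.
24 Hz > fs/2 = 20 Hz, folds to fs − 24 Hz = 16 Hz.
72 Hz mod fs = 32 Hz.
32 Hz > fs/2 = 20 Hz, folds to fs − 32 Hz = 8 Hz.
44 Hz mod fs = 4 Hz.
4 Hz ≤ fs/2 = 20 Hz, appears at 4 Hz.
Distinct values: {4 Hz, 8 Hz, 16 Hz}.

4 Hz, 8 Hz, 16 Hz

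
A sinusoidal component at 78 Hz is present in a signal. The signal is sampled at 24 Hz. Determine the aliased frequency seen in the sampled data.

78 Hz mod fs = 6 Hz.
6 Hz ≤ fs/2 = 12 Hz, appears at 6 Hz.

6 Hz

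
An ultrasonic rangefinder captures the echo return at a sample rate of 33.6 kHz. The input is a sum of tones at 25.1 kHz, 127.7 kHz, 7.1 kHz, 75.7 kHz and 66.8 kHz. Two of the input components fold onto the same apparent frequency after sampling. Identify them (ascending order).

25.1 kHz, 75.7 kHz

fs/2 = 16.8 kHz.
25.1 kHz > fs/2 = 16.8 kHz, folds to fs − 25.1 kHz = 8.5 kHz.
127.7 kHz mod fs = 26.9 kHz.
26.9 kHz > fs/2 = 16.8 kHz, folds to fs − 26.9 kHz = 6.7 kHz.
7.1 kHz ≤ fs/2 = 16.8 kHz, passes unchanged.
75.7 kHz mod fs = 8.5 kHz.
8.5 kHz ≤ fs/2 = 16.8 kHz, appears at 8.5 kHz.
66.8 kHz mod fs = 33.2 kHz.
33.2 kHz > fs/2 = 16.8 kHz, folds to fs − 33.2 kHz = 0.4 kHz.
25.1 kHz and 75.7 kHz both map to 8.5 kHz.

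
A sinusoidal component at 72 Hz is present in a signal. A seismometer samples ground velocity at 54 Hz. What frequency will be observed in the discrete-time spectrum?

72 Hz mod fs = 18 Hz.
18 Hz ≤ fs/2 = 27 Hz, appears at 18 Hz.

18 Hz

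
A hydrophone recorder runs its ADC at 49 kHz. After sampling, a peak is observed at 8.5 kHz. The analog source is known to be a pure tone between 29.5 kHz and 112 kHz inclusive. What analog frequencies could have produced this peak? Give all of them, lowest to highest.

Frequencies that alias to 8.5 kHz are k·fs ± 8.5 kHz for integer k ≥ 0.
k=0: 8.5 kHz.
k=1: 40.5 kHz, 57.5 kHz.
k=2: 89.5 kHz, 106.5 kHz.
k=3: 138.5 kHz, 155.5 kHz.
Within [29.5 kHz, 112 kHz]: 40.5 kHz, 57.5 kHz, 89.5 kHz, 106.5 kHz.

40.5 kHz, 57.5 kHz, 89.5 kHz, 106.5 kHz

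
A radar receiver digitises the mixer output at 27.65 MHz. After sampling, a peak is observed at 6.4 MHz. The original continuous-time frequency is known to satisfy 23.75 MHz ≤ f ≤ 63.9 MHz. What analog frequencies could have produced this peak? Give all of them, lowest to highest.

Frequencies that alias to 6.4 MHz are k·fs ± 6.4 MHz for integer k ≥ 0.
k=0: 6.4 MHz.
k=1: 21.25 MHz, 34.05 MHz.
k=2: 48.9 MHz, 61.7 MHz.
k=3: 76.55 MHz, 89.35 MHz.
Within [23.75 MHz, 63.9 MHz]: 34.05 MHz, 48.9 MHz, 61.7 MHz.

34.05 MHz, 48.9 MHz, 61.7 MHz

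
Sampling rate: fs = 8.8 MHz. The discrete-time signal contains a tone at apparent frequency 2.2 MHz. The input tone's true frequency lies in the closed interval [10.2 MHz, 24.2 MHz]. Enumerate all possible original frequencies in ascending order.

Frequencies that alias to 2.2 MHz are k·fs ± 2.2 MHz for integer k ≥ 0.
k=0: 2.2 MHz.
k=1: 6.6 MHz, 11 MHz.
k=2: 15.4 MHz, 19.8 MHz.
k=3: 24.2 MHz, 28.6 MHz.
k=4: 33 MHz, 37.4 MHz.
Within [10.2 MHz, 24.2 MHz]: 11 MHz, 15.4 MHz, 19.8 MHz, 24.2 MHz.

11 MHz, 15.4 MHz, 19.8 MHz, 24.2 MHz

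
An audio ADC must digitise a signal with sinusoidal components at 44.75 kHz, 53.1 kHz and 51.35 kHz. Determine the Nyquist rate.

Highest-frequency component: 53.1 kHz.
Nyquist rate = 2 × 53.1 kHz = 106.2 kHz.

106.2 kHz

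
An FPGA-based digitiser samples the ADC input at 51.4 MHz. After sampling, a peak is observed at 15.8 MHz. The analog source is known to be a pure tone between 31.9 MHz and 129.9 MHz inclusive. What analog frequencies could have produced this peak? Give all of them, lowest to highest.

35.6 MHz, 67.2 MHz, 87 MHz, 118.6 MHz

Frequencies that alias to 15.8 MHz are k·fs ± 15.8 MHz for integer k ≥ 0.
k=0: 15.8 MHz.
k=1: 35.6 MHz, 67.2 MHz.
k=2: 87 MHz, 118.6 MHz.
k=3: 138.4 MHz, 170 MHz.
Within [31.9 MHz, 129.9 MHz]: 35.6 MHz, 67.2 MHz, 87 MHz, 118.6 MHz.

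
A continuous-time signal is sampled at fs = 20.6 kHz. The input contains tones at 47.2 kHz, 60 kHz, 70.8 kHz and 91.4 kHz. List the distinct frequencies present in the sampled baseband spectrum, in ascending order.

1.8 kHz, 6 kHz, 9 kHz

fs/2 = 10.3 kHz.
47.2 kHz mod fs = 6 kHz.
6 kHz ≤ fs/2 = 10.3 kHz, appears at 6 kHz.
60 kHz mod fs = 18.8 kHz.
18.8 kHz > fs/2 = 10.3 kHz, folds to fs − 18.8 kHz = 1.8 kHz.
70.8 kHz mod fs = 9 kHz.
9 kHz ≤ fs/2 = 10.3 kHz, appears at 9 kHz.
91.4 kHz mod fs = 9 kHz.
9 kHz ≤ fs/2 = 10.3 kHz, appears at 9 kHz.
Distinct values: {1.8 kHz, 6 kHz, 9 kHz}.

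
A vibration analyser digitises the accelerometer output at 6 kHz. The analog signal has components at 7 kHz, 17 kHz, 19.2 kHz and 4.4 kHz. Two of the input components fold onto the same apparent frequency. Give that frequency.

fs/2 = 3 kHz.
7 kHz mod fs = 1 kHz.
1 kHz ≤ fs/2 = 3 kHz, appears at 1 kHz.
17 kHz mod fs = 5 kHz.
5 kHz > fs/2 = 3 kHz, folds to fs − 5 kHz = 1 kHz.
19.2 kHz mod fs = 1.2 kHz.
1.2 kHz ≤ fs/2 = 3 kHz, appears at 1.2 kHz.
4.4 kHz > fs/2 = 3 kHz, folds to fs − 4.4 kHz = 1.6 kHz.
7 kHz and 17 kHz both map to 1 kHz.

1 kHz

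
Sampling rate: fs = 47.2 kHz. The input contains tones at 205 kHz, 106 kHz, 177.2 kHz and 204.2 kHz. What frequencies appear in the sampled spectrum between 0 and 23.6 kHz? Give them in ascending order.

11.6 kHz, 15.4 kHz, 16.2 kHz

fs/2 = 23.6 kHz.
205 kHz mod fs = 16.2 kHz.
16.2 kHz ≤ fs/2 = 23.6 kHz, appears at 16.2 kHz.
106 kHz mod fs = 11.6 kHz.
11.6 kHz ≤ fs/2 = 23.6 kHz, appears at 11.6 kHz.
177.2 kHz mod fs = 35.6 kHz.
35.6 kHz > fs/2 = 23.6 kHz, folds to fs − 35.6 kHz = 11.6 kHz.
204.2 kHz mod fs = 15.4 kHz.
15.4 kHz ≤ fs/2 = 23.6 kHz, appears at 15.4 kHz.
Distinct values: {11.6 kHz, 15.4 kHz, 16.2 kHz}.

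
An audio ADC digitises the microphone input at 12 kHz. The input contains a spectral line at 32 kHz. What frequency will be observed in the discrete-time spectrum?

32 kHz mod fs = 8 kHz.
8 kHz > fs/2 = 6 kHz, folds to fs − 8 kHz = 4 kHz.

4 kHz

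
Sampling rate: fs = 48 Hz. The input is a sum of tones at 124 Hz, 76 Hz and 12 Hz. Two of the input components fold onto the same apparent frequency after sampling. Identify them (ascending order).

fs/2 = 24 Hz.
124 Hz mod fs = 28 Hz.
28 Hz > fs/2 = 24 Hz, folds to fs − 28 Hz = 20 Hz.
76 Hz mod fs = 28 Hz.
28 Hz > fs/2 = 24 Hz, folds to fs − 28 Hz = 20 Hz.
12 Hz ≤ fs/2 = 24 Hz, passes unchanged.
76 Hz and 124 Hz both map to 20 Hz.

76 Hz, 124 Hz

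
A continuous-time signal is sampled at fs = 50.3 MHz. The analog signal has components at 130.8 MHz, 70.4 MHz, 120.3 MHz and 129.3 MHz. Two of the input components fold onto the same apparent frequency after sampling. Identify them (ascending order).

70.4 MHz, 130.8 MHz

fs/2 = 25.15 MHz.
130.8 MHz mod fs = 30.2 MHz.
30.2 MHz > fs/2 = 25.15 MHz, folds to fs − 30.2 MHz = 20.1 MHz.
70.4 MHz mod fs = 20.1 MHz.
20.1 MHz ≤ fs/2 = 25.15 MHz, appears at 20.1 MHz.
120.3 MHz mod fs = 19.7 MHz.
19.7 MHz ≤ fs/2 = 25.15 MHz, appears at 19.7 MHz.
129.3 MHz mod fs = 28.7 MHz.
28.7 MHz > fs/2 = 25.15 MHz, folds to fs − 28.7 MHz = 21.6 MHz.
70.4 MHz and 130.8 MHz both map to 20.1 MHz.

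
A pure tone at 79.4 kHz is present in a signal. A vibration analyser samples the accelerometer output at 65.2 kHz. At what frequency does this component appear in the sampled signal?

14.2 kHz

79.4 kHz mod fs = 14.2 kHz.
14.2 kHz ≤ fs/2 = 32.6 kHz, appears at 14.2 kHz.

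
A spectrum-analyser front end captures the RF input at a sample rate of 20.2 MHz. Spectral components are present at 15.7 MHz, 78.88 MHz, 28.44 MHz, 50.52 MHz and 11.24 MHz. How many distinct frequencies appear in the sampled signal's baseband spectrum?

fs/2 = 10.1 MHz.
15.7 MHz > fs/2 = 10.1 MHz, folds to fs − 15.7 MHz = 4.5 MHz.
78.88 MHz mod fs = 18.28 MHz.
18.28 MHz > fs/2 = 10.1 MHz, folds to fs − 18.28 MHz = 1.92 MHz.
28.44 MHz mod fs = 8.24 MHz.
8.24 MHz ≤ fs/2 = 10.1 MHz, appears at 8.24 MHz.
50.52 MHz mod fs = 10.12 MHz.
10.12 MHz > fs/2 = 10.1 MHz, folds to fs − 10.12 MHz = 10.08 MHz.
11.24 MHz > fs/2 = 10.1 MHz, folds to fs − 11.24 MHz = 8.96 MHz.
Distinct values: {1.92 MHz, 4.5 MHz, 8.24 MHz, 8.96 MHz, 10.08 MHz} → 5.

5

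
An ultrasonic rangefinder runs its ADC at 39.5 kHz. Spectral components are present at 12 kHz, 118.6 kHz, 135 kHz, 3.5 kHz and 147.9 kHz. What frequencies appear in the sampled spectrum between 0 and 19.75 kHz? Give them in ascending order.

fs/2 = 19.75 kHz.
12 kHz ≤ fs/2 = 19.75 kHz, passes unchanged.
118.6 kHz mod fs = 0.1 kHz.
0.1 kHz ≤ fs/2 = 19.75 kHz, appears at 0.1 kHz.
135 kHz mod fs = 16.5 kHz.
16.5 kHz ≤ fs/2 = 19.75 kHz, appears at 16.5 kHz.
3.5 kHz ≤ fs/2 = 19.75 kHz, passes unchanged.
147.9 kHz mod fs = 29.4 kHz.
29.4 kHz > fs/2 = 19.75 kHz, folds to fs − 29.4 kHz = 10.1 kHz.
Distinct values: {0.1 kHz, 3.5 kHz, 10.1 kHz, 12 kHz, 16.5 kHz}.

0.1 kHz, 3.5 kHz, 10.1 kHz, 12 kHz, 16.5 kHz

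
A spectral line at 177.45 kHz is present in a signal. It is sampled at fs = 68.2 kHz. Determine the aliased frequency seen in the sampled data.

27.15 kHz

177.45 kHz mod fs = 41.05 kHz.
41.05 kHz > fs/2 = 34.1 kHz, folds to fs − 41.05 kHz = 27.15 kHz.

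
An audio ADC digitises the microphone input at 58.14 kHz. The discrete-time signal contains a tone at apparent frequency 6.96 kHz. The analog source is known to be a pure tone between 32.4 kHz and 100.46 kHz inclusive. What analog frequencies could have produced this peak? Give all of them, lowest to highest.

Frequencies that alias to 6.96 kHz are k·fs ± 6.96 kHz for integer k ≥ 0.
k=0: 6.96 kHz.
k=1: 51.18 kHz, 65.1 kHz.
k=2: 109.32 kHz, 123.24 kHz.
Within [32.4 kHz, 100.46 kHz]: 51.18 kHz, 65.1 kHz.

51.18 kHz, 65.1 kHz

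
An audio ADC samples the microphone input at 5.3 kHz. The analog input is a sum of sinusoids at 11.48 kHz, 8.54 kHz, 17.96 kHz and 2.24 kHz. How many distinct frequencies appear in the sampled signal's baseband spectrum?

3

fs/2 = 2.65 kHz.
11.48 kHz mod fs = 0.88 kHz.
0.88 kHz ≤ fs/2 = 2.65 kHz, appears at 0.88 kHz.
8.54 kHz mod fs = 3.24 kHz.
3.24 kHz > fs/2 = 2.65 kHz, folds to fs − 3.24 kHz = 2.06 kHz.
17.96 kHz mod fs = 2.06 kHz.
2.06 kHz ≤ fs/2 = 2.65 kHz, appears at 2.06 kHz.
2.24 kHz ≤ fs/2 = 2.65 kHz, passes unchanged.
Distinct values: {0.88 kHz, 2.06 kHz, 2.24 kHz} → 3.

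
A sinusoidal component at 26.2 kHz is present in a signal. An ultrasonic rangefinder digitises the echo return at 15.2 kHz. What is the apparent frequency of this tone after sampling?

4.2 kHz

26.2 kHz mod fs = 11 kHz.
11 kHz > fs/2 = 7.6 kHz, folds to fs − 11 kHz = 4.2 kHz.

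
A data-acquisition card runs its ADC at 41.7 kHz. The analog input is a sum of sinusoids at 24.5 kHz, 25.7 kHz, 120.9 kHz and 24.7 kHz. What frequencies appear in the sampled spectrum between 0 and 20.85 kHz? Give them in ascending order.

fs/2 = 20.85 kHz.
24.5 kHz > fs/2 = 20.85 kHz, folds to fs − 24.5 kHz = 17.2 kHz.
25.7 kHz > fs/2 = 20.85 kHz, folds to fs − 25.7 kHz = 16 kHz.
120.9 kHz mod fs = 37.5 kHz.
37.5 kHz > fs/2 = 20.85 kHz, folds to fs − 37.5 kHz = 4.2 kHz.
24.7 kHz > fs/2 = 20.85 kHz, folds to fs − 24.7 kHz = 17 kHz.
Distinct values: {4.2 kHz, 16 kHz, 17 kHz, 17.2 kHz}.

4.2 kHz, 16 kHz, 17 kHz, 17.2 kHz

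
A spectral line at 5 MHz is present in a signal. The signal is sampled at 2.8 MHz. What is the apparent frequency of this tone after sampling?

5 MHz mod fs = 2.2 MHz.
2.2 MHz > fs/2 = 1.4 MHz, folds to fs − 2.2 MHz = 0.6 MHz.

0.6 MHz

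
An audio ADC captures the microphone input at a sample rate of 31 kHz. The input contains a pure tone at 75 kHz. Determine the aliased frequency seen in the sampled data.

75 kHz mod fs = 13 kHz.
13 kHz ≤ fs/2 = 15.5 kHz, appears at 13 kHz.

13 kHz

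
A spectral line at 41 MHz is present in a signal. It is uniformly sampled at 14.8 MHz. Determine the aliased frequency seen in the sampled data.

41 MHz mod fs = 11.4 MHz.
11.4 MHz > fs/2 = 7.4 MHz, folds to fs − 11.4 MHz = 3.4 MHz.

3.4 MHz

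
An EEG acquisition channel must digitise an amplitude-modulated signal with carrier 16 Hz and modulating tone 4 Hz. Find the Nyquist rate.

40 Hz

AM sidebands sit at fc ± fm = 12 Hz and 20 Hz.
Highest-frequency component: 20 Hz.
Nyquist rate = 2 × 20 Hz = 40 Hz.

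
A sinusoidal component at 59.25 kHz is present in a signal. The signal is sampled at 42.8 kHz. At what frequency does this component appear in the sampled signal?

59.25 kHz mod fs = 16.45 kHz.
16.45 kHz ≤ fs/2 = 21.4 kHz, appears at 16.45 kHz.

16.45 kHz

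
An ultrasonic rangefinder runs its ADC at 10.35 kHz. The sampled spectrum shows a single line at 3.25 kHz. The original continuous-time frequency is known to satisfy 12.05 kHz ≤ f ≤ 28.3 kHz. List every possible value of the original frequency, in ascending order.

13.6 kHz, 17.45 kHz, 23.95 kHz, 27.8 kHz

Frequencies that alias to 3.25 kHz are k·fs ± 3.25 kHz for integer k ≥ 0.
k=0: 3.25 kHz.
k=1: 7.1 kHz, 13.6 kHz.
k=2: 17.45 kHz, 23.95 kHz.
k=3: 27.8 kHz, 34.3 kHz.
k=4: 38.15 kHz, 44.65 kHz.
Within [12.05 kHz, 28.3 kHz]: 13.6 kHz, 17.45 kHz, 23.95 kHz, 27.8 kHz.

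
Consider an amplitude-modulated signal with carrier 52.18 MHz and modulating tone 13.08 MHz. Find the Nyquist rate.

130.52 MHz

AM sidebands sit at fc ± fm = 39.1 MHz and 65.26 MHz.
Highest-frequency component: 65.26 MHz.
Nyquist rate = 2 × 65.26 MHz = 130.52 MHz.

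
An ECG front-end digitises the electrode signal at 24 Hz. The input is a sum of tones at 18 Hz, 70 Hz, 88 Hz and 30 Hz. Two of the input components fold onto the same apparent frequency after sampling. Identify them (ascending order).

18 Hz, 30 Hz

fs/2 = 12 Hz.
18 Hz > fs/2 = 12 Hz, folds to fs − 18 Hz = 6 Hz.
70 Hz mod fs = 22 Hz.
22 Hz > fs/2 = 12 Hz, folds to fs − 22 Hz = 2 Hz.
88 Hz mod fs = 16 Hz.
16 Hz > fs/2 = 12 Hz, folds to fs − 16 Hz = 8 Hz.
30 Hz mod fs = 6 Hz.
6 Hz ≤ fs/2 = 12 Hz, appears at 6 Hz.
18 Hz and 30 Hz both map to 6 Hz.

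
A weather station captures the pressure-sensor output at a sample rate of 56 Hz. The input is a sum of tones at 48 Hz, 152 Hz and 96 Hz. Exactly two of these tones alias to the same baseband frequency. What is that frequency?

fs/2 = 28 Hz.
48 Hz > fs/2 = 28 Hz, folds to fs − 48 Hz = 8 Hz.
152 Hz mod fs = 40 Hz.
40 Hz > fs/2 = 28 Hz, folds to fs − 40 Hz = 16 Hz.
96 Hz mod fs = 40 Hz.
40 Hz > fs/2 = 28 Hz, folds to fs − 40 Hz = 16 Hz.
96 Hz and 152 Hz both map to 16 Hz.

16 Hz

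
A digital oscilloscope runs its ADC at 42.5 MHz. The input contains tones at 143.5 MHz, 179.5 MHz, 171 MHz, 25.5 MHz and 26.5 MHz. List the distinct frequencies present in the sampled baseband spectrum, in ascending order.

1 MHz, 9.5 MHz, 16 MHz, 17 MHz

fs/2 = 21.25 MHz.
143.5 MHz mod fs = 16 MHz.
16 MHz ≤ fs/2 = 21.25 MHz, appears at 16 MHz.
179.5 MHz mod fs = 9.5 MHz.
9.5 MHz ≤ fs/2 = 21.25 MHz, appears at 9.5 MHz.
171 MHz mod fs = 1 MHz.
1 MHz ≤ fs/2 = 21.25 MHz, appears at 1 MHz.
25.5 MHz > fs/2 = 21.25 MHz, folds to fs − 25.5 MHz = 17 MHz.
26.5 MHz > fs/2 = 21.25 MHz, folds to fs − 26.5 MHz = 16 MHz.
Distinct values: {1 MHz, 9.5 MHz, 16 MHz, 17 MHz}.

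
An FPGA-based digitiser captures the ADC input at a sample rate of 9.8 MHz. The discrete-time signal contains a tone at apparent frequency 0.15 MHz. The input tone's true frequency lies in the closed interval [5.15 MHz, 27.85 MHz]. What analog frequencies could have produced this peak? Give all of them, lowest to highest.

9.65 MHz, 9.95 MHz, 19.45 MHz, 19.75 MHz

Frequencies that alias to 0.15 MHz are k·fs ± 0.15 MHz for integer k ≥ 0.
k=0: 0.15 MHz.
k=1: 9.65 MHz, 9.95 MHz.
k=2: 19.45 MHz, 19.75 MHz.
k=3: 29.25 MHz, 29.55 MHz.
Within [5.15 MHz, 27.85 MHz]: 9.65 MHz, 9.95 MHz, 19.45 MHz, 19.75 MHz.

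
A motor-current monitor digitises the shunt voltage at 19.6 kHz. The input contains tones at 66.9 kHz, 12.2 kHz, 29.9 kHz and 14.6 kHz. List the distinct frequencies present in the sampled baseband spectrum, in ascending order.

fs/2 = 9.8 kHz.
66.9 kHz mod fs = 8.1 kHz.
8.1 kHz ≤ fs/2 = 9.8 kHz, appears at 8.1 kHz.
12.2 kHz > fs/2 = 9.8 kHz, folds to fs − 12.2 kHz = 7.4 kHz.
29.9 kHz mod fs = 10.3 kHz.
10.3 kHz > fs/2 = 9.8 kHz, folds to fs − 10.3 kHz = 9.3 kHz.
14.6 kHz > fs/2 = 9.8 kHz, folds to fs − 14.6 kHz = 5 kHz.
Distinct values: {5 kHz, 7.4 kHz, 8.1 kHz, 9.3 kHz}.

5 kHz, 7.4 kHz, 8.1 kHz, 9.3 kHz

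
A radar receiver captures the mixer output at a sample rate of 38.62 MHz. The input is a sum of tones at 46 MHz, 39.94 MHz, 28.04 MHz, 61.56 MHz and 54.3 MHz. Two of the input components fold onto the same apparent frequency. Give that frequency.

15.68 MHz

fs/2 = 19.31 MHz.
46 MHz mod fs = 7.38 MHz.
7.38 MHz ≤ fs/2 = 19.31 MHz, appears at 7.38 MHz.
39.94 MHz mod fs = 1.32 MHz.
1.32 MHz ≤ fs/2 = 19.31 MHz, appears at 1.32 MHz.
28.04 MHz > fs/2 = 19.31 MHz, folds to fs − 28.04 MHz = 10.58 MHz.
61.56 MHz mod fs = 22.94 MHz.
22.94 MHz > fs/2 = 19.31 MHz, folds to fs − 22.94 MHz = 15.68 MHz.
54.3 MHz mod fs = 15.68 MHz.
15.68 MHz ≤ fs/2 = 19.31 MHz, appears at 15.68 MHz.
54.3 MHz and 61.56 MHz both map to 15.68 MHz.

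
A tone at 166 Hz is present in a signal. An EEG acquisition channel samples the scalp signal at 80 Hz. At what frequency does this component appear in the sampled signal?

6 Hz

166 Hz mod fs = 6 Hz.
6 Hz ≤ fs/2 = 40 Hz, appears at 6 Hz.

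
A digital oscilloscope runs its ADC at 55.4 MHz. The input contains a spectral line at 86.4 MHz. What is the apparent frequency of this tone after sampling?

86.4 MHz mod fs = 31 MHz.
31 MHz > fs/2 = 27.7 MHz, folds to fs − 31 MHz = 24.4 MHz.

24.4 MHz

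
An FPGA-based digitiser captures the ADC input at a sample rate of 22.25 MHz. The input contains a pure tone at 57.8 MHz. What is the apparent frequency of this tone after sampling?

8.95 MHz

57.8 MHz mod fs = 13.3 MHz.
13.3 MHz > fs/2 = 11.125 MHz, folds to fs − 13.3 MHz = 8.95 MHz.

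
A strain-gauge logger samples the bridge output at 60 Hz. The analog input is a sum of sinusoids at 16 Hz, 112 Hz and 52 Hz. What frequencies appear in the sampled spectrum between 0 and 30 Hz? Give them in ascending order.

8 Hz, 16 Hz

fs/2 = 30 Hz.
16 Hz ≤ fs/2 = 30 Hz, passes unchanged.
112 Hz mod fs = 52 Hz.
52 Hz > fs/2 = 30 Hz, folds to fs − 52 Hz = 8 Hz.
52 Hz > fs/2 = 30 Hz, folds to fs − 52 Hz = 8 Hz.
Distinct values: {8 Hz, 16 Hz}.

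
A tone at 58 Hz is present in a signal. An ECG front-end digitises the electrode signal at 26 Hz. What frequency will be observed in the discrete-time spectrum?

6 Hz

58 Hz mod fs = 6 Hz.
6 Hz ≤ fs/2 = 13 Hz, appears at 6 Hz.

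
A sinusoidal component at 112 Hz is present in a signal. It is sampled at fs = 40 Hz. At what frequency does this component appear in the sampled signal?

8 Hz

112 Hz mod fs = 32 Hz.
32 Hz > fs/2 = 20 Hz, folds to fs − 32 Hz = 8 Hz.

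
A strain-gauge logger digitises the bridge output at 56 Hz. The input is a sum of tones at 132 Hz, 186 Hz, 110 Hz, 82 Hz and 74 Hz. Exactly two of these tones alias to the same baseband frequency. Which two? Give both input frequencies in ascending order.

74 Hz, 186 Hz

fs/2 = 28 Hz.
132 Hz mod fs = 20 Hz.
20 Hz ≤ fs/2 = 28 Hz, appears at 20 Hz.
186 Hz mod fs = 18 Hz.
18 Hz ≤ fs/2 = 28 Hz, appears at 18 Hz.
110 Hz mod fs = 54 Hz.
54 Hz > fs/2 = 28 Hz, folds to fs − 54 Hz = 2 Hz.
82 Hz mod fs = 26 Hz.
26 Hz ≤ fs/2 = 28 Hz, appears at 26 Hz.
74 Hz mod fs = 18 Hz.
18 Hz ≤ fs/2 = 28 Hz, appears at 18 Hz.
74 Hz and 186 Hz both map to 18 Hz.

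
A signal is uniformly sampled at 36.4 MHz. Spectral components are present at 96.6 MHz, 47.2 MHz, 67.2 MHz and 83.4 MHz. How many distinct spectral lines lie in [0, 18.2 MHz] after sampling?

4

fs/2 = 18.2 MHz.
96.6 MHz mod fs = 23.8 MHz.
23.8 MHz > fs/2 = 18.2 MHz, folds to fs − 23.8 MHz = 12.6 MHz.
47.2 MHz mod fs = 10.8 MHz.
10.8 MHz ≤ fs/2 = 18.2 MHz, appears at 10.8 MHz.
67.2 MHz mod fs = 30.8 MHz.
30.8 MHz > fs/2 = 18.2 MHz, folds to fs − 30.8 MHz = 5.6 MHz.
83.4 MHz mod fs = 10.6 MHz.
10.6 MHz ≤ fs/2 = 18.2 MHz, appears at 10.6 MHz.
Distinct values: {5.6 MHz, 10.6 MHz, 10.8 MHz, 12.6 MHz} → 4.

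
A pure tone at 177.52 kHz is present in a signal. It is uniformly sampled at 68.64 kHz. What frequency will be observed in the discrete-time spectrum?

28.4 kHz

177.52 kHz mod fs = 40.24 kHz.
40.24 kHz > fs/2 = 34.32 kHz, folds to fs − 40.24 kHz = 28.4 kHz.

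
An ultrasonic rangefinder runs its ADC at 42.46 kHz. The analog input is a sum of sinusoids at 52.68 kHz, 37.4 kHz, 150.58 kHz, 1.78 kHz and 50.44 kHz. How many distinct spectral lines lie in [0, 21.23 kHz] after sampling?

5

fs/2 = 21.23 kHz.
52.68 kHz mod fs = 10.22 kHz.
10.22 kHz ≤ fs/2 = 21.23 kHz, appears at 10.22 kHz.
37.4 kHz > fs/2 = 21.23 kHz, folds to fs − 37.4 kHz = 5.06 kHz.
150.58 kHz mod fs = 23.2 kHz.
23.2 kHz > fs/2 = 21.23 kHz, folds to fs − 23.2 kHz = 19.26 kHz.
1.78 kHz ≤ fs/2 = 21.23 kHz, passes unchanged.
50.44 kHz mod fs = 7.98 kHz.
7.98 kHz ≤ fs/2 = 21.23 kHz, appears at 7.98 kHz.
Distinct values: {1.78 kHz, 5.06 kHz, 7.98 kHz, 10.22 kHz, 19.26 kHz} → 5.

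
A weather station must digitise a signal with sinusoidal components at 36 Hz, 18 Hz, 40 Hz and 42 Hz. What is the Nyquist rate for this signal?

84 Hz

Highest-frequency component: 42 Hz.
Nyquist rate = 2 × 42 Hz = 84 Hz.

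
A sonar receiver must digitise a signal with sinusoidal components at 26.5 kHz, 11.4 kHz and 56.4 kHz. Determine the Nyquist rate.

112.8 kHz

Highest-frequency component: 56.4 kHz.
Nyquist rate = 2 × 56.4 kHz = 112.8 kHz.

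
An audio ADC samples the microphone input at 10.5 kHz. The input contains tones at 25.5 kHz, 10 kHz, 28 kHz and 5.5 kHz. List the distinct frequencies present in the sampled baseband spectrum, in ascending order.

fs/2 = 5.25 kHz.
25.5 kHz mod fs = 4.5 kHz.
4.5 kHz ≤ fs/2 = 5.25 kHz, appears at 4.5 kHz.
10 kHz > fs/2 = 5.25 kHz, folds to fs − 10 kHz = 0.5 kHz.
28 kHz mod fs = 7 kHz.
7 kHz > fs/2 = 5.25 kHz, folds to fs − 7 kHz = 3.5 kHz.
5.5 kHz > fs/2 = 5.25 kHz, folds to fs − 5.5 kHz = 5 kHz.
Distinct values: {0.5 kHz, 3.5 kHz, 4.5 kHz, 5 kHz}.

0.5 kHz, 3.5 kHz, 4.5 kHz, 5 kHz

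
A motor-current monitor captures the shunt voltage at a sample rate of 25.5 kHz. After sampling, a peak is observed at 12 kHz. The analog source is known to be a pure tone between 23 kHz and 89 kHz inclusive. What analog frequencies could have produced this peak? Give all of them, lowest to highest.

37.5 kHz, 39 kHz, 63 kHz, 64.5 kHz, 88.5 kHz

Frequencies that alias to 12 kHz are k·fs ± 12 kHz for integer k ≥ 0.
k=0: 12 kHz.
k=1: 13.5 kHz, 37.5 kHz.
k=2: 39 kHz, 63 kHz.
k=3: 64.5 kHz, 88.5 kHz.
k=4: 90 kHz, 114 kHz.
Within [23 kHz, 89 kHz]: 37.5 kHz, 39 kHz, 63 kHz, 64.5 kHz, 88.5 kHz.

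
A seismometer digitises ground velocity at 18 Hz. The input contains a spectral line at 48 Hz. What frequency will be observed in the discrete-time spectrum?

48 Hz mod fs = 12 Hz.
12 Hz > fs/2 = 9 Hz, folds to fs − 12 Hz = 6 Hz.

6 Hz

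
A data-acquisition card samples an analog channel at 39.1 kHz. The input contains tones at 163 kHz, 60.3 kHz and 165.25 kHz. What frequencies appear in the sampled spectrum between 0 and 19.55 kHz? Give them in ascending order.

6.6 kHz, 8.85 kHz, 17.9 kHz

fs/2 = 19.55 kHz.
163 kHz mod fs = 6.6 kHz.
6.6 kHz ≤ fs/2 = 19.55 kHz, appears at 6.6 kHz.
60.3 kHz mod fs = 21.2 kHz.
21.2 kHz > fs/2 = 19.55 kHz, folds to fs − 21.2 kHz = 17.9 kHz.
165.25 kHz mod fs = 8.85 kHz.
8.85 kHz ≤ fs/2 = 19.55 kHz, appears at 8.85 kHz.
Distinct values: {6.6 kHz, 8.85 kHz, 17.9 kHz}.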